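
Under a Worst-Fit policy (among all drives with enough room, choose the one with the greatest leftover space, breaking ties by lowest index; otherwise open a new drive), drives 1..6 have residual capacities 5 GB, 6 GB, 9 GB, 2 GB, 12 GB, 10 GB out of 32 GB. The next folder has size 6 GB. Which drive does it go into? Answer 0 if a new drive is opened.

Drives with room: drive 2 (6 GB), drive 3 (9 GB), drive 5 (12 GB), drive 6 (10 GB).
Most room is drive 5 with 12 GB free.

5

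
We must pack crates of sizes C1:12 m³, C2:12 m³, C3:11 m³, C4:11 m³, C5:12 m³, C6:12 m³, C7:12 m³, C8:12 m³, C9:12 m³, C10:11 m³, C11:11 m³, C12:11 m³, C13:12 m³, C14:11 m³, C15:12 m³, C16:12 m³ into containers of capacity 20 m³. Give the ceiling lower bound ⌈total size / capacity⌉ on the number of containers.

10

Total size = 12 + 12 + 11 + 11 + 12 + 12 + 12 + 12 + 12 + 11 + 11 + 11 + 12 + 11 + 12 + 12 = 186 m³.
⌈186 / 20⌉ = 10.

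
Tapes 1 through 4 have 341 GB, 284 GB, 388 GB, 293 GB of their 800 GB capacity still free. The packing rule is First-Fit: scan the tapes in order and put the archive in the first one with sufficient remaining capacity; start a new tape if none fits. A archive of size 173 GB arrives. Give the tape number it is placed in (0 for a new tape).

Tapes with room: tape 1 (341 GB), tape 2 (284 GB), tape 3 (388 GB), tape 4 (293 GB).
The first with room is tape 1.

1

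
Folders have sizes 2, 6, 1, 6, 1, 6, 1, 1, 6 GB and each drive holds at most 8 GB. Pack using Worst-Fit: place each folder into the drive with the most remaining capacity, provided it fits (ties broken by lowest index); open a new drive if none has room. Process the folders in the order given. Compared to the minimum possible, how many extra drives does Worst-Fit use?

Worst-Fit: [2,6] [1,6,1] [6,1,1] [6] → 4 drives.
Total size 30 GB; any packing needs at least ⌈30/8⌉ = 4 drives.
So 4 is already optimal.

0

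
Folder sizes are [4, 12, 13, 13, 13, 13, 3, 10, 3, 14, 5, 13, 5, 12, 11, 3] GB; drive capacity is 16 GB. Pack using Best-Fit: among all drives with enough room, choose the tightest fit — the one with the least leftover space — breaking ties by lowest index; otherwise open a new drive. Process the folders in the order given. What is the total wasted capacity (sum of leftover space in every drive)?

4 GB → drive 1 (remaining 12 GB)
12 GB → drive 1 (remaining 0 GB)
13 GB → drive 2 (remaining 3 GB)
13 GB → drive 3 (remaining 3 GB)
13 GB → drive 4 (remaining 3 GB)
13 GB → drive 5 (remaining 3 GB)
3 GB → drive 2 (remaining 0 GB)
10 GB → drive 6 (remaining 6 GB)
3 GB → drive 3 (remaining 0 GB)
14 GB → drive 7 (remaining 2 GB)
5 GB → drive 6 (remaining 1 GB)
13 GB → drive 8 (remaining 3 GB)
5 GB → drive 9 (remaining 11 GB)
12 GB → drive 10 (remaining 4 GB)
11 GB → drive 9 (remaining 0 GB)
3 GB → drive 4 (remaining 0 GB)
10 drives × 16 GB = 160 GB; used 147 GB; unused 13 GB.

13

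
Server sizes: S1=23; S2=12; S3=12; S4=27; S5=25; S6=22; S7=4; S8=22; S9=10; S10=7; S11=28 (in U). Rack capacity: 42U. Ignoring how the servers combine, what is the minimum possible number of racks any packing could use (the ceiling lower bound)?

Total size = 23 + 12 + 12 + 27 + 25 + 22 + 4 + 22 + 10 + 7 + 28 = 192U.
⌈192 / 42⌉ = 5.

5 racks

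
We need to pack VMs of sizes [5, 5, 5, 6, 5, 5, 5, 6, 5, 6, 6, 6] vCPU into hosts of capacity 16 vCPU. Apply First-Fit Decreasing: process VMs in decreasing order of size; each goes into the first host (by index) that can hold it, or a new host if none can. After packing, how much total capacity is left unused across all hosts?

15

Sorted descending: 6, 6, 6, 6, 6, 5, 5, 5, 5, 5, 5, 5.
Put 6 vCPU in host 1; 10 vCPU remain.
Put 6 vCPU in host 1; 4 vCPU remain.
Put 6 vCPU in host 2; 10 vCPU remain.
Put 6 vCPU in host 2; 4 vCPU remain.
Put 6 vCPU in host 3; 10 vCPU remain.
Put 5 vCPU in host 3; 5 vCPU remain.
Put 5 vCPU in host 3; 0 vCPU remain.
Put 5 vCPU in host 4; 11 vCPU remain.
Put 5 vCPU in host 4; 6 vCPU remain.
Put 5 vCPU in host 4; 1 vCPU remain.
Put 5 vCPU in host 5; 11 vCPU remain.
Put 5 vCPU in host 5; 6 vCPU remain.
5 hosts × 16 vCPU = 80 vCPU; used 65 vCPU; unused 15 vCPU.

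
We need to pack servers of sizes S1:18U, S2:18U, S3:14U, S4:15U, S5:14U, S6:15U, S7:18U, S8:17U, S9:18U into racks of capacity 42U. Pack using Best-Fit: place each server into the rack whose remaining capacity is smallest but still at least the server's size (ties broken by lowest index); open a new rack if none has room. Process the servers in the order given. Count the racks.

S1 (18U) → rack 1 (remaining 24U)
S2 (18U) → rack 1 (remaining 6U)
S3 (14U) → rack 2 (remaining 28U)
S4 (15U) → rack 2 (remaining 13U)
S5 (14U) → rack 3 (remaining 28U)
S6 (15U) → rack 3 (remaining 13U)
S7 (18U) → rack 4 (remaining 24U)
S8 (17U) → rack 4 (remaining 7U)
S9 (18U) → rack 5 (remaining 24U)

5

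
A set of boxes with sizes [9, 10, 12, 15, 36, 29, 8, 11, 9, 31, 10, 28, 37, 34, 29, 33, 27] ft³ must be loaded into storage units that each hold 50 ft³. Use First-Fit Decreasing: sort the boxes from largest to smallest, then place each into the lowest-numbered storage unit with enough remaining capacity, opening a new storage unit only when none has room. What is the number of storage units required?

9 storage units

Sorted descending: 37, 36, 34, 33, 31, 29, 29, 28, 27, 15, 12, 11, 10, 10, 9, 9, 8.
Put 37 ft³ in storage unit 1; 13 ft³ remain.
Put 36 ft³ in storage unit 2; 14 ft³ remain.
Put 34 ft³ in storage unit 3; 16 ft³ remain.
Put 33 ft³ in storage unit 4; 17 ft³ remain.
Put 31 ft³ in storage unit 5; 19 ft³ remain.
Put 29 ft³ in storage unit 6; 21 ft³ remain.
Put 29 ft³ in storage unit 7; 21 ft³ remain.
Put 28 ft³ in storage unit 8; 22 ft³ remain.
Put 27 ft³ in storage unit 9; 23 ft³ remain.
Put 15 ft³ in storage unit 3; 1 ft³ remain.
Put 12 ft³ in storage unit 1; 1 ft³ remain.
Put 11 ft³ in storage unit 2; 3 ft³ remain.
Put 10 ft³ in storage unit 4; 7 ft³ remain.
Put 10 ft³ in storage unit 5; 9 ft³ remain.
Put 9 ft³ in storage unit 5; 0 ft³ remain.
Put 9 ft³ in storage unit 6; 12 ft³ remain.
Put 8 ft³ in storage unit 6; 4 ft³ remain.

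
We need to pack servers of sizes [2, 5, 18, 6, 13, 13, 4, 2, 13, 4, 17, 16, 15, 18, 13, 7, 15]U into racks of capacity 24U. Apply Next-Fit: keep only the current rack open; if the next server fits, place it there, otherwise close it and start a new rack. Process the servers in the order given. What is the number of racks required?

11 racks

Put 2U in rack 1; 22U remain.
Put 5U in rack 1; 17U remain.
Put 18U in rack 2; 6U remain.
Put 6U in rack 2; 0U remain.
Put 13U in rack 3; 11U remain.
Put 13U in rack 4; 11U remain.
Put 4U in rack 4; 7U remain.
Put 2U in rack 4; 5U remain.
Put 13U in rack 5; 11U remain.
Put 4U in rack 5; 7U remain.
Put 17U in rack 6; 7U remain.
Put 16U in rack 7; 8U remain.
Put 15U in rack 8; 9U remain.
Put 18U in rack 9; 6U remain.
Put 13U in rack 10; 11U remain.
Put 7U in rack 10; 4U remain.
Put 15U in rack 11; 9U remain.
Final racks: [2,5] [18,6] [13] [13,4,2] [13,4] [17] [16] [15] [18] [13,7] [15].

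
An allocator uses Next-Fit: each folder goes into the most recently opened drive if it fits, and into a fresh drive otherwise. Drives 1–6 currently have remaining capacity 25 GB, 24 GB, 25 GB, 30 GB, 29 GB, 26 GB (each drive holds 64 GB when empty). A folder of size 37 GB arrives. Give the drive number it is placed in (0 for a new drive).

Next-Fit only looks at drive 6, which has 26 GB free.
37 GB does not fit, so a new drive is opened.

0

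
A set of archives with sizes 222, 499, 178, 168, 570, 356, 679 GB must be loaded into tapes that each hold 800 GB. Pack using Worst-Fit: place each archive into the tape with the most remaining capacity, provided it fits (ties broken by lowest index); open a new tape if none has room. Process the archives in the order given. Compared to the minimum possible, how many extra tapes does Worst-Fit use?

0

Worst-Fit: [222,499] [178,168,356] [570] [679] → 4 tapes.
Total size 2672 GB; any packing needs at least ⌈2672/800⌉ = 4 tapes.
So 4 is already optimal.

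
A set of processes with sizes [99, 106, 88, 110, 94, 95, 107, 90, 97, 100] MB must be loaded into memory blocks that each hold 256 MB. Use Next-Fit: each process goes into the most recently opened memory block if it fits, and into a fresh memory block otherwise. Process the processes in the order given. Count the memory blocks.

99 MB → memory block 1 (remaining 157 MB)
106 MB → memory block 1 (remaining 51 MB)
88 MB → memory block 2 (remaining 168 MB)
110 MB → memory block 2 (remaining 58 MB)
94 MB → memory block 3 (remaining 162 MB)
95 MB → memory block 3 (remaining 67 MB)
107 MB → memory block 4 (remaining 149 MB)
90 MB → memory block 4 (remaining 59 MB)
97 MB → memory block 5 (remaining 159 MB)
100 MB → memory block 5 (remaining 59 MB)

5 memory blocks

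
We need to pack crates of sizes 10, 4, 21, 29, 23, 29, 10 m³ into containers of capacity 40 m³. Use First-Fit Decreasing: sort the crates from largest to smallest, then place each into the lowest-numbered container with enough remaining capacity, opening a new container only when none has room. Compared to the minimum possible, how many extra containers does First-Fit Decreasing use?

0

First-Fit Decreasing: [29,10] [29,10] [23,4] [21] → 4 containers.
Total size 126 m³; any packing needs at least ⌈126/40⌉ = 4 containers.
So 4 is already optimal.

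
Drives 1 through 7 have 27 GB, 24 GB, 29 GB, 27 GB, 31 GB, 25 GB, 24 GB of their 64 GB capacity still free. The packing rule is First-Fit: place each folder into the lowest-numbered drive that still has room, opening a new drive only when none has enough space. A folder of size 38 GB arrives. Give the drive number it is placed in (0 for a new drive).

No drive has ≥ 38 GB free, so a new drive is opened.

0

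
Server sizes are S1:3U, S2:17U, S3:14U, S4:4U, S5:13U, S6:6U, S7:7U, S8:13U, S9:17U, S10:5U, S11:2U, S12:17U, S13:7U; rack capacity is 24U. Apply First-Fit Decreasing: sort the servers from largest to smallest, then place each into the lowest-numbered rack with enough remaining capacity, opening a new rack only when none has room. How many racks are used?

6 racks

Sorted descending: 17, 17, 17, 14, 13, 13, 7, 7, 6, 5, 4, 3, 2.
rack 1: place 17U, 7U left
rack 2: place 17U, 7U left
rack 3: place 17U, 7U left
rack 4: place 14U, 10U left
rack 5: place 13U, 11U left
rack 6: place 13U, 11U left
rack 1: place 7U, 0U left
rack 2: place 7U, 0U left
rack 3: place 6U, 1U left
rack 4: place 5U, 5U left
rack 4: place 4U, 1U left
rack 5: place 3U, 8U left
rack 5: place 2U, 6U left
Final racks: [17,7] [17,7] [17,6] [14,5,4] [13,3,2] [13].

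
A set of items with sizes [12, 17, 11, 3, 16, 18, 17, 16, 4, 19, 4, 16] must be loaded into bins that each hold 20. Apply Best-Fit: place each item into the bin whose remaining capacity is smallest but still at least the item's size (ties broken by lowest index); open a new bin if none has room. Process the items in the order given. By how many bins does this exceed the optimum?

0

Best-Fit: [12] [17,3] [11] [16,4] [18] [17] [16,4] [19] [16] → 9 bins.
9 items exceed 10 (half the capacity), and no two of those can share a bin, so at least 9 bins are needed.
So 9 is already optimal.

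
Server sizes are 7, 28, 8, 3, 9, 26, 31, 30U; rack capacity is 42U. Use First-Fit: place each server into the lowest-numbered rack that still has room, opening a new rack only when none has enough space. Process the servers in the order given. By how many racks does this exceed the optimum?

First-Fit: [7,28,3] [8,9] [26] [31] [30] → 5 racks.
Total size 142U; any packing needs at least ⌈142/42⌉ = 4 racks.
An optimal packing achieves that bound: [31,9] [30,8,3] [28,7] [26] → 4 racks.
Excess: 5 − 4 = 1.

1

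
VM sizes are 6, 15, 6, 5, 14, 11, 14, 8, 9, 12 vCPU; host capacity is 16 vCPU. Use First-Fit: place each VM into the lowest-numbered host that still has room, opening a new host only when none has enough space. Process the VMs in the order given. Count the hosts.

8

Put 6 vCPU in host 1; 10 vCPU remain.
Put 15 vCPU in host 2; 1 vCPU remain.
Put 6 vCPU in host 1; 4 vCPU remain.
Put 5 vCPU in host 3; 11 vCPU remain.
Put 14 vCPU in host 4; 2 vCPU remain.
Put 11 vCPU in host 3; 0 vCPU remain.
Put 14 vCPU in host 5; 2 vCPU remain.
Put 8 vCPU in host 6; 8 vCPU remain.
Put 9 vCPU in host 7; 7 vCPU remain.
Put 12 vCPU in host 8; 4 vCPU remain.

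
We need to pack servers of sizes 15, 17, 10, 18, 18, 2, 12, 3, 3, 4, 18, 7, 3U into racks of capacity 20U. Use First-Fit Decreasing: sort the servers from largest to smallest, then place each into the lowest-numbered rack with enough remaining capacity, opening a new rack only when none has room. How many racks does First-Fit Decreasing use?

7 racks

Sorted descending: 18, 18, 18, 17, 15, 12, 10, 7, 4, 3, 3, 3, 2.
rack 1: place 18U, 2U left
rack 2: place 18U, 2U left
rack 3: place 18U, 2U left
rack 4: place 17U, 3U left
rack 5: place 15U, 5U left
rack 6: place 12U, 8U left
rack 7: place 10U, 10U left
rack 6: place 7U, 1U left
rack 5: place 4U, 1U left
rack 4: place 3U, 0U left
rack 7: place 3U, 7U left
rack 7: place 3U, 4U left
rack 1: place 2U, 0U left
Final racks: [18,2] [18] [18] [17,3] [15,4] [12,7] [10,3,3].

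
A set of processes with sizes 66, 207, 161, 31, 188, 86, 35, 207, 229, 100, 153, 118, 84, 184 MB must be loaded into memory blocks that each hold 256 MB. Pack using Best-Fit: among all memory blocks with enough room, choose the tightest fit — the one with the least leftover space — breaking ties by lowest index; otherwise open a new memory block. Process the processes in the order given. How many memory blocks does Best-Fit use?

66 MB → memory block 1 (remaining 190 MB)
207 MB → memory block 2 (remaining 49 MB)
161 MB → memory block 1 (remaining 29 MB)
31 MB → memory block 2 (remaining 18 MB)
188 MB → memory block 3 (remaining 68 MB)
86 MB → memory block 4 (remaining 170 MB)
35 MB → memory block 3 (remaining 33 MB)
207 MB → memory block 5 (remaining 49 MB)
229 MB → memory block 6 (remaining 27 MB)
100 MB → memory block 4 (remaining 70 MB)
153 MB → memory block 7 (remaining 103 MB)
118 MB → memory block 8 (remaining 138 MB)
84 MB → memory block 7 (remaining 19 MB)
184 MB → memory block 9 (remaining 72 MB)

9 memory blocks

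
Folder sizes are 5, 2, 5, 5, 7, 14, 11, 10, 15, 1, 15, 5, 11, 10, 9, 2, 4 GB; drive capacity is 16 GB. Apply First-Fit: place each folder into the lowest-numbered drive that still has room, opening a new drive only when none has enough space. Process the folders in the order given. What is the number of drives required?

5 GB → drive 1 (remaining 11 GB)
2 GB → drive 1 (remaining 9 GB)
5 GB → drive 1 (remaining 4 GB)
5 GB → drive 2 (remaining 11 GB)
7 GB → drive 2 (remaining 4 GB)
14 GB → drive 3 (remaining 2 GB)
11 GB → drive 4 (remaining 5 GB)
10 GB → drive 5 (remaining 6 GB)
15 GB → drive 6 (remaining 1 GB)
1 GB → drive 1 (remaining 3 GB)
15 GB → drive 7 (remaining 1 GB)
5 GB → drive 4 (remaining 0 GB)
11 GB → drive 8 (remaining 5 GB)
10 GB → drive 9 (remaining 6 GB)
9 GB → drive 10 (remaining 7 GB)
2 GB → drive 1 (remaining 1 GB)
4 GB → drive 2 (remaining 0 GB)
Final drives: [5,2,5,1,2] [5,7,4] [14] [11,5] [10] [15] [15] [11] [10] [9].

10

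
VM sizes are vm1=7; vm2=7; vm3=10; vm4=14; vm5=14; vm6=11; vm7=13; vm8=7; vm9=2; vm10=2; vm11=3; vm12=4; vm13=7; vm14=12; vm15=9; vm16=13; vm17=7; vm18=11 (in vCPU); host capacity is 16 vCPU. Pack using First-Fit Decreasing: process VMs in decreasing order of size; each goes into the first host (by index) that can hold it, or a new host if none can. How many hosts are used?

11

Sorted descending: 14, 14, 13, 13, 12, 11, 11, 10, 9, 7, 7, 7, 7, 7, 4, 3, 2, 2.
host 1: place 14 vCPU, 2 vCPU left
host 2: place 14 vCPU, 2 vCPU left
host 3: place 13 vCPU, 3 vCPU left
host 4: place 13 vCPU, 3 vCPU left
host 5: place 12 vCPU, 4 vCPU left
host 6: place 11 vCPU, 5 vCPU left
host 7: place 11 vCPU, 5 vCPU left
host 8: place 10 vCPU, 6 vCPU left
host 9: place 9 vCPU, 7 vCPU left
host 9: place 7 vCPU, 0 vCPU left
host 10: place 7 vCPU, 9 vCPU left
host 10: place 7 vCPU, 2 vCPU left
host 11: place 7 vCPU, 9 vCPU left
host 11: place 7 vCPU, 2 vCPU left
host 5: place 4 vCPU, 0 vCPU left
host 3: place 3 vCPU, 0 vCPU left
host 1: place 2 vCPU, 0 vCPU left
host 2: place 2 vCPU, 0 vCPU left
Final hosts: [14,2] [14,2] [13,3] [13] [12,4] [11] [11] [10] [9,7] [7,7] [7,7].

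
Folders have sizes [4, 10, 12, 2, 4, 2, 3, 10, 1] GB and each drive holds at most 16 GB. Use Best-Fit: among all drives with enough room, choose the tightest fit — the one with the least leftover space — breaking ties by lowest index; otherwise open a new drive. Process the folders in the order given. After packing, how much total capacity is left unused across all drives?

drive 1: place 4 GB, 12 GB left
drive 1: place 10 GB, 2 GB left
drive 2: place 12 GB, 4 GB left
drive 1: place 2 GB, 0 GB left
drive 2: place 4 GB, 0 GB left
drive 3: place 2 GB, 14 GB left
drive 3: place 3 GB, 11 GB left
drive 3: place 10 GB, 1 GB left
drive 3: place 1 GB, 0 GB left
3 drives × 16 GB = 48 GB; used 48 GB; unused 0 GB.

0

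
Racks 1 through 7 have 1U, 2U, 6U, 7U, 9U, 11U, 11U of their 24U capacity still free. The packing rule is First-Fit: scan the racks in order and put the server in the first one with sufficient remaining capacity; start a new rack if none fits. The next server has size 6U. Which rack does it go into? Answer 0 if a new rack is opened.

3

Racks with room: rack 3 (6U), rack 4 (7U), rack 5 (9U), rack 6 (11U), rack 7 (11U).
The first with room is rack 3.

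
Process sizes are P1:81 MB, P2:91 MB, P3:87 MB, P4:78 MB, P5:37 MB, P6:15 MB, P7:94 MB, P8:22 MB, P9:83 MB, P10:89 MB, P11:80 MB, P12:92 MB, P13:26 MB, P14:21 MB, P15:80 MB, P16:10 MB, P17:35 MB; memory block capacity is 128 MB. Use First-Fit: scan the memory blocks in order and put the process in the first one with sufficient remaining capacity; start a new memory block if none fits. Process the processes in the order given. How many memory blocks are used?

10

Put P1 (81 MB) in memory block 1; 47 MB remain.
Put P2 (91 MB) in memory block 2; 37 MB remain.
Put P3 (87 MB) in memory block 3; 41 MB remain.
Put P4 (78 MB) in memory block 4; 50 MB remain.
Put P5 (37 MB) in memory block 1; 10 MB remain.
Put P6 (15 MB) in memory block 2; 22 MB remain.
Put P7 (94 MB) in memory block 5; 34 MB remain.
Put P8 (22 MB) in memory block 2; 0 MB remain.
Put P9 (83 MB) in memory block 6; 45 MB remain.
Put P10 (89 MB) in memory block 7; 39 MB remain.
Put P11 (80 MB) in memory block 8; 48 MB remain.
Put P12 (92 MB) in memory block 9; 36 MB remain.
Put P13 (26 MB) in memory block 3; 15 MB remain.
Put P14 (21 MB) in memory block 4; 29 MB remain.
Put P15 (80 MB) in memory block 10; 48 MB remain.
Put P16 (10 MB) in memory block 1; 0 MB remain.
Put P17 (35 MB) in memory block 6; 10 MB remain.
Final memory blocks: [81,37,10] [91,15,22] [87,26] [78,21] [94] [83,35] [89] [80] [92] [80].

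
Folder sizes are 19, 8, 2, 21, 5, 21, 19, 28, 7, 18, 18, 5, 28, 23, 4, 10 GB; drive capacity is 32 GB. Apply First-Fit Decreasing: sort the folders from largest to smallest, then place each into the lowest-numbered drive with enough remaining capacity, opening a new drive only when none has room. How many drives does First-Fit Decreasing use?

Sorted descending: 28, 28, 23, 21, 21, 19, 19, 18, 18, 10, 8, 7, 5, 5, 4, 2.
drive 1: place 28 GB, 4 GB left
drive 2: place 28 GB, 4 GB left
drive 3: place 23 GB, 9 GB left
drive 4: place 21 GB, 11 GB left
drive 5: place 21 GB, 11 GB left
drive 6: place 19 GB, 13 GB left
drive 7: place 19 GB, 13 GB left
drive 8: place 18 GB, 14 GB left
drive 9: place 18 GB, 14 GB left
drive 4: place 10 GB, 1 GB left
drive 3: place 8 GB, 1 GB left
drive 5: place 7 GB, 4 GB left
drive 6: place 5 GB, 8 GB left
drive 6: place 5 GB, 3 GB left
drive 1: place 4 GB, 0 GB left
drive 2: place 2 GB, 2 GB left
Final drives: [28,4] [28,2] [23,8] [21,10] [21,7] [19,5,5] [19] [18] [18].

9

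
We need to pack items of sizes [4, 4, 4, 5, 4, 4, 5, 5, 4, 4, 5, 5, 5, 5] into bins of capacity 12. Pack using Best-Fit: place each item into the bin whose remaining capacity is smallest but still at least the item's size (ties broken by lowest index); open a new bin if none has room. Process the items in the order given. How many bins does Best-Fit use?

7 bins

Put 4 in bin 1; 8 remain.
Put 4 in bin 1; 4 remain.
Put 4 in bin 1; 0 remain.
Put 5 in bin 2; 7 remain.
Put 4 in bin 2; 3 remain.
Put 4 in bin 3; 8 remain.
Put 5 in bin 3; 3 remain.
Put 5 in bin 4; 7 remain.
Put 4 in bin 4; 3 remain.
Put 4 in bin 5; 8 remain.
Put 5 in bin 5; 3 remain.
Put 5 in bin 6; 7 remain.
Put 5 in bin 6; 2 remain.
Put 5 in bin 7; 7 remain.
Final bins: [4,4,4] [5,4] [4,5] [5,4] [4,5] [5,5] [5].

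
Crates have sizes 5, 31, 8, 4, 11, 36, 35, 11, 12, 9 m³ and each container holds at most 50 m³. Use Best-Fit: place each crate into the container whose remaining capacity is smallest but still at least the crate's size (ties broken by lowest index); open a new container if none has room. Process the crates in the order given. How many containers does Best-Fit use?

container 1: place 5 m³, 45 m³ left
container 1: place 31 m³, 14 m³ left
container 1: place 8 m³, 6 m³ left
container 1: place 4 m³, 2 m³ left
container 2: place 11 m³, 39 m³ left
container 2: place 36 m³, 3 m³ left
container 3: place 35 m³, 15 m³ left
container 3: place 11 m³, 4 m³ left
container 4: place 12 m³, 38 m³ left
container 4: place 9 m³, 29 m³ left

4 containers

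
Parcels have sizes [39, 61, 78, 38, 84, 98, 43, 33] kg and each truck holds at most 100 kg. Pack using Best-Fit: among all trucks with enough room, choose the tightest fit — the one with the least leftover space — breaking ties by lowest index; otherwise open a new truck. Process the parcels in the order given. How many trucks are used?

6

truck 1: place 39 kg, 61 kg left
truck 1: place 61 kg, 0 kg left
truck 2: place 78 kg, 22 kg left
truck 3: place 38 kg, 62 kg left
truck 4: place 84 kg, 16 kg left
truck 5: place 98 kg, 2 kg left
truck 3: place 43 kg, 19 kg left
truck 6: place 33 kg, 67 kg left
Final trucks: [39,61] [78] [38,43] [84] [98] [33].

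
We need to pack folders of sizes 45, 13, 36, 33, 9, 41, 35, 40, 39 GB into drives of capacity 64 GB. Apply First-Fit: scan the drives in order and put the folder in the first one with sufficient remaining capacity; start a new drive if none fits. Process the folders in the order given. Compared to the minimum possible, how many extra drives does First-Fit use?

0

First-Fit: [45,13] [36,9] [33] [41] [35] [40] [39] → 7 drives.
7 folders exceed 32 GB (half the capacity), and no two of those can share a drive, so at least 7 drives are needed.
So 7 is already optimal.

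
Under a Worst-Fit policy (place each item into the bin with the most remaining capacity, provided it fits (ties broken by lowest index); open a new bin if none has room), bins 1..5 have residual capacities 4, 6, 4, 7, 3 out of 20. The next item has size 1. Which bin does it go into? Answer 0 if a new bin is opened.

4

Bins with room: bin 1 (4), bin 2 (6), bin 3 (4), bin 4 (7), bin 5 (3).
Most room is bin 4 with 7 free.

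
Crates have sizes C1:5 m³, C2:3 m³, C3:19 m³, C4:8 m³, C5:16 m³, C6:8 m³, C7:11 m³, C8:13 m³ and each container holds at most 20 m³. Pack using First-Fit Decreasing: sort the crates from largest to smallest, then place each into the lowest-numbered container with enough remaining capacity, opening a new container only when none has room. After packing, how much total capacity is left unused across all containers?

Sorted descending: 19, 16, 13, 11, 8, 8, 5, 3.
Put 19 m³ in container 1; 1 m³ remain.
Put 16 m³ in container 2; 4 m³ remain.
Put 13 m³ in container 3; 7 m³ remain.
Put 11 m³ in container 4; 9 m³ remain.
Put 8 m³ in container 4; 1 m³ remain.
Put 8 m³ in container 5; 12 m³ remain.
Put 5 m³ in container 3; 2 m³ remain.
Put 3 m³ in container 2; 1 m³ remain.
5 containers × 20 m³ = 100 m³; used 83 m³; unused 17 m³.

17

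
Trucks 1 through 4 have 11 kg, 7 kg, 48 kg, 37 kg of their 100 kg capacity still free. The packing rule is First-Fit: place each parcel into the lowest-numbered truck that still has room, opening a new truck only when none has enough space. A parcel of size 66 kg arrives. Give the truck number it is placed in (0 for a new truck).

No truck has ≥ 66 kg free, so a new truck is opened.

0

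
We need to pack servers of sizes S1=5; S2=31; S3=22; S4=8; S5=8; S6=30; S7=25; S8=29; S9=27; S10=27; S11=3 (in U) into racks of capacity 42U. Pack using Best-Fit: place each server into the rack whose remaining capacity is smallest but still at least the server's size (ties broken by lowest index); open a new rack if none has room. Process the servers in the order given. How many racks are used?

7

Put S1 (5U) in rack 1; 37U remain.
Put S2 (31U) in rack 1; 6U remain.
Put S3 (22U) in rack 2; 20U remain.
Put S4 (8U) in rack 2; 12U remain.
Put S5 (8U) in rack 2; 4U remain.
Put S6 (30U) in rack 3; 12U remain.
Put S7 (25U) in rack 4; 17U remain.
Put S8 (29U) in rack 5; 13U remain.
Put S9 (27U) in rack 6; 15U remain.
Put S10 (27U) in rack 7; 15U remain.
Put S11 (3U) in rack 2; 1U remain.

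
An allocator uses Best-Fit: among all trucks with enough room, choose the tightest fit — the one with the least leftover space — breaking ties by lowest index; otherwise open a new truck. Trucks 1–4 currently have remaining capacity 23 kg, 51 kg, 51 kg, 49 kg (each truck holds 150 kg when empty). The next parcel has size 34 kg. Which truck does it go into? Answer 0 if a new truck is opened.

4

Trucks with room: truck 2 (51 kg), truck 3 (51 kg), truck 4 (49 kg).
Tightest fit is truck 4 with 49 kg free.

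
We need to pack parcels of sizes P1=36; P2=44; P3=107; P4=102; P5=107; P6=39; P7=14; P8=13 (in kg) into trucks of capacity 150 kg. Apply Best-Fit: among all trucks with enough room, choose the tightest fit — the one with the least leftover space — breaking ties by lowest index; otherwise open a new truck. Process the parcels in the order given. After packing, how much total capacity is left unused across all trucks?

Put P1 (36 kg) in truck 1; 114 kg remain.
Put P2 (44 kg) in truck 1; 70 kg remain.
Put P3 (107 kg) in truck 2; 43 kg remain.
Put P4 (102 kg) in truck 3; 48 kg remain.
Put P5 (107 kg) in truck 4; 43 kg remain.
Put P6 (39 kg) in truck 2; 4 kg remain.
Put P7 (14 kg) in truck 4; 29 kg remain.
Put P8 (13 kg) in truck 4; 16 kg remain.
4 trucks × 150 kg = 600 kg; used 462 kg; unused 138 kg.

138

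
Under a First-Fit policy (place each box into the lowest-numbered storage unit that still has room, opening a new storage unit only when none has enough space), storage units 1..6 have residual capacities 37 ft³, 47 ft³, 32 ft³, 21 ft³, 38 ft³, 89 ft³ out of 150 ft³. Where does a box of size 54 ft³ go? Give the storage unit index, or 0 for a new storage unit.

6

Storage units with room: storage unit 6 (89 ft³).
The first with room is storage unit 6.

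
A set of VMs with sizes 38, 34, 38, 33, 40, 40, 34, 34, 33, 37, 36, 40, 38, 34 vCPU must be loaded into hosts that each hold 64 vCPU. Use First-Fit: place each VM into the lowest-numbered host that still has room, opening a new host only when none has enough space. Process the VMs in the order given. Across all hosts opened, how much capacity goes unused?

Put 38 vCPU in host 1; 26 vCPU remain.
Put 34 vCPU in host 2; 30 vCPU remain.
Put 38 vCPU in host 3; 26 vCPU remain.
Put 33 vCPU in host 4; 31 vCPU remain.
Put 40 vCPU in host 5; 24 vCPU remain.
Put 40 vCPU in host 6; 24 vCPU remain.
Put 34 vCPU in host 7; 30 vCPU remain.
Put 34 vCPU in host 8; 30 vCPU remain.
Put 33 vCPU in host 9; 31 vCPU remain.
Put 37 vCPU in host 10; 27 vCPU remain.
Put 36 vCPU in host 11; 28 vCPU remain.
Put 40 vCPU in host 12; 24 vCPU remain.
Put 38 vCPU in host 13; 26 vCPU remain.
Put 34 vCPU in host 14; 30 vCPU remain.
14 hosts × 64 vCPU = 896 vCPU; used 509 vCPU; unused 387 vCPU.

387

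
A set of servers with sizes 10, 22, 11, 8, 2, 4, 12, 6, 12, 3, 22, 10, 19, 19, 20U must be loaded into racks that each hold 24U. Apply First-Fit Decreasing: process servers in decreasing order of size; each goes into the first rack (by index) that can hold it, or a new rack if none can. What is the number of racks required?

Sorted descending: 22, 22, 20, 19, 19, 12, 12, 11, 10, 10, 8, 6, 4, 3, 2.
22U → rack 1 (remaining 2U)
22U → rack 2 (remaining 2U)
20U → rack 3 (remaining 4U)
19U → rack 4 (remaining 5U)
19U → rack 5 (remaining 5U)
12U → rack 6 (remaining 12U)
12U → rack 6 (remaining 0U)
11U → rack 7 (remaining 13U)
10U → rack 7 (remaining 3U)
10U → rack 8 (remaining 14U)
8U → rack 8 (remaining 6U)
6U → rack 8 (remaining 0U)
4U → rack 3 (remaining 0U)
3U → rack 4 (remaining 2U)
2U → rack 1 (remaining 0U)
Final racks: [22,2] [22] [20,4] [19,3] [19] [12,12] [11,10] [10,8,6].

8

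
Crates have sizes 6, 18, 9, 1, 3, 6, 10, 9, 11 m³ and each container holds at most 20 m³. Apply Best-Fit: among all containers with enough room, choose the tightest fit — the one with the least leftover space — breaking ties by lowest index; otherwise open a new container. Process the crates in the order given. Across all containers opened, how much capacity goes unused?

container 1: place 6 m³, 14 m³ left
container 2: place 18 m³, 2 m³ left
container 1: place 9 m³, 5 m³ left
container 2: place 1 m³, 1 m³ left
container 1: place 3 m³, 2 m³ left
container 3: place 6 m³, 14 m³ left
container 3: place 10 m³, 4 m³ left
container 4: place 9 m³, 11 m³ left
container 4: place 11 m³, 0 m³ left
4 containers × 20 m³ = 80 m³; used 73 m³; unused 7 m³.

7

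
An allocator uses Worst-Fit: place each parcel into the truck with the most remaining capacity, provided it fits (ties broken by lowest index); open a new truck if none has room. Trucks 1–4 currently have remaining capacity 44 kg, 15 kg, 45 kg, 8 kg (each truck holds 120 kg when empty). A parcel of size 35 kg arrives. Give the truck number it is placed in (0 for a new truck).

Trucks with room: truck 1 (44 kg), truck 3 (45 kg).
Most room is truck 3 with 45 kg free.

3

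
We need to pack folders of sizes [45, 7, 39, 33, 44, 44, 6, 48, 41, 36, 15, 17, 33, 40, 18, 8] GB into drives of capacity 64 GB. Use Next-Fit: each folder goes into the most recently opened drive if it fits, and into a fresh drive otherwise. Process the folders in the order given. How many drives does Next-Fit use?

drive 1: place 45 GB, 19 GB left
drive 1: place 7 GB, 12 GB left
drive 2: place 39 GB, 25 GB left
drive 3: place 33 GB, 31 GB left
drive 4: place 44 GB, 20 GB left
drive 5: place 44 GB, 20 GB left
drive 5: place 6 GB, 14 GB left
drive 6: place 48 GB, 16 GB left
drive 7: place 41 GB, 23 GB left
drive 8: place 36 GB, 28 GB left
drive 8: place 15 GB, 13 GB left
drive 9: place 17 GB, 47 GB left
drive 9: place 33 GB, 14 GB left
drive 10: place 40 GB, 24 GB left
drive 10: place 18 GB, 6 GB left
drive 11: place 8 GB, 56 GB left
Final drives: [45,7] [39] [33] [44] [44,6] [48] [41] [36,15] [17,33] [40,18] [8].

11 drives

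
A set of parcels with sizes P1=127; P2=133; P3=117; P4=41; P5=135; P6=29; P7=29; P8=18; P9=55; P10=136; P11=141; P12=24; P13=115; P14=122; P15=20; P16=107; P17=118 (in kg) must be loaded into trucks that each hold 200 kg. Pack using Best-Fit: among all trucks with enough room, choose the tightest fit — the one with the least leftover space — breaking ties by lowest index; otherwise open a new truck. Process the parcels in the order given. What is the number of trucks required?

10

truck 1: place P1 (127 kg), 73 kg left
truck 2: place P2 (133 kg), 67 kg left
truck 3: place P3 (117 kg), 83 kg left
truck 2: place P4 (41 kg), 26 kg left
truck 4: place P5 (135 kg), 65 kg left
truck 4: place P6 (29 kg), 36 kg left
truck 4: place P7 (29 kg), 7 kg left
truck 2: place P8 (18 kg), 8 kg left
truck 1: place P9 (55 kg), 18 kg left
truck 5: place P10 (136 kg), 64 kg left
truck 6: place P11 (141 kg), 59 kg left
truck 6: place P12 (24 kg), 35 kg left
truck 7: place P13 (115 kg), 85 kg left
truck 8: place P14 (122 kg), 78 kg left
truck 6: place P15 (20 kg), 15 kg left
truck 9: place P16 (107 kg), 93 kg left
truck 10: place P17 (118 kg), 82 kg left
Final trucks: [127,55] [133,41,18] [117] [135,29,29] [136] [141,24,20] [115] [122] [107] [118].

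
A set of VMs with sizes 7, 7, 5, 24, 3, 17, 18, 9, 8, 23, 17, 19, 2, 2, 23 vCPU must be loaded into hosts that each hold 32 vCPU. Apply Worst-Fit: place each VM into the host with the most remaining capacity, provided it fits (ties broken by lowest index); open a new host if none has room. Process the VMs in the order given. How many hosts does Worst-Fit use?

8 hosts

7 vCPU → host 1 (remaining 25 vCPU)
7 vCPU → host 1 (remaining 18 vCPU)
5 vCPU → host 1 (remaining 13 vCPU)
24 vCPU → host 2 (remaining 8 vCPU)
3 vCPU → host 1 (remaining 10 vCPU)
17 vCPU → host 3 (remaining 15 vCPU)
18 vCPU → host 4 (remaining 14 vCPU)
9 vCPU → host 3 (remaining 6 vCPU)
8 vCPU → host 4 (remaining 6 vCPU)
23 vCPU → host 5 (remaining 9 vCPU)
17 vCPU → host 6 (remaining 15 vCPU)
19 vCPU → host 7 (remaining 13 vCPU)
2 vCPU → host 6 (remaining 13 vCPU)
2 vCPU → host 6 (remaining 11 vCPU)
23 vCPU → host 8 (remaining 9 vCPU)
Final hosts: [7,7,5,3] [24] [17,9] [18,8] [23] [17,2,2] [19] [23].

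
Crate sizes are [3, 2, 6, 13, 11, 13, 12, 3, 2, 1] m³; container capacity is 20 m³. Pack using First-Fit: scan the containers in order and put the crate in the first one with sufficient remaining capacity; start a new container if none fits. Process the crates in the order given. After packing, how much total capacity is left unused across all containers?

Put 3 m³ in container 1; 17 m³ remain.
Put 2 m³ in container 1; 15 m³ remain.
Put 6 m³ in container 1; 9 m³ remain.
Put 13 m³ in container 2; 7 m³ remain.
Put 11 m³ in container 3; 9 m³ remain.
Put 13 m³ in container 4; 7 m³ remain.
Put 12 m³ in container 5; 8 m³ remain.
Put 3 m³ in container 1; 6 m³ remain.
Put 2 m³ in container 1; 4 m³ remain.
Put 1 m³ in container 1; 3 m³ remain.
5 containers × 20 m³ = 100 m³; used 66 m³; unused 34 m³.

34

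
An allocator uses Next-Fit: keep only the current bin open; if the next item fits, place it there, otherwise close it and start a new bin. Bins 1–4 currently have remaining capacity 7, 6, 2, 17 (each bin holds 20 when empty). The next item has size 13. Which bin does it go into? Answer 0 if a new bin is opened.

Next-Fit only looks at bin 4, which has 17 free.
13 fits there.

4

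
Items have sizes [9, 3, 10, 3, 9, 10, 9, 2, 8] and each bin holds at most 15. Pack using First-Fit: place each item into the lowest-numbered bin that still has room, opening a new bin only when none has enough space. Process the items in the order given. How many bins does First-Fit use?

6 bins

bin 1: place 9, 6 left
bin 1: place 3, 3 left
bin 2: place 10, 5 left
bin 1: place 3, 0 left
bin 3: place 9, 6 left
bin 4: place 10, 5 left
bin 5: place 9, 6 left
bin 2: place 2, 3 left
bin 6: place 8, 7 left
Final bins: [9,3,3] [10,2] [9] [10] [9] [8].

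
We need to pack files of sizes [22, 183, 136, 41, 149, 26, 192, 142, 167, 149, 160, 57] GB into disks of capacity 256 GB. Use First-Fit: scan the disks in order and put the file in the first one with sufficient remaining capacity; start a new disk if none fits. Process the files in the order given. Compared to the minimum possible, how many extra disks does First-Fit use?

First-Fit: [22,183,41] [136,26,57] [149] [192] [142] [167] [149] [160] → 8 disks.
8 files exceed 128 GB (half the capacity), and no two of those can share a disk, so at least 8 disks are needed.
So 8 is already optimal.

0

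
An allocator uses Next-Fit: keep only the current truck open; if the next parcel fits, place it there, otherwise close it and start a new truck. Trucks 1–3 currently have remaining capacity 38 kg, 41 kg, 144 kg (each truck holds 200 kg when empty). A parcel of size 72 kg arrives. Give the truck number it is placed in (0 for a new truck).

3

Next-Fit only looks at truck 3, which has 144 kg free.
72 kg fits there.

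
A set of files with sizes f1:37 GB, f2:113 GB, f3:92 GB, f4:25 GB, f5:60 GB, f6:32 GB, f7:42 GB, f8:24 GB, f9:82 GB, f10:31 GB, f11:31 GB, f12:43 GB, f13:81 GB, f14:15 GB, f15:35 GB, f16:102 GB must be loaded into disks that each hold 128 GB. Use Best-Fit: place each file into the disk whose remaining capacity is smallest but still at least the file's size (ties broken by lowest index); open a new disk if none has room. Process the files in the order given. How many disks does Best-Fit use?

8

f1 (37 GB) → disk 1 (remaining 91 GB)
f2 (113 GB) → disk 2 (remaining 15 GB)
f3 (92 GB) → disk 3 (remaining 36 GB)
f4 (25 GB) → disk 3 (remaining 11 GB)
f5 (60 GB) → disk 1 (remaining 31 GB)
f6 (32 GB) → disk 4 (remaining 96 GB)
f7 (42 GB) → disk 4 (remaining 54 GB)
f8 (24 GB) → disk 1 (remaining 7 GB)
f9 (82 GB) → disk 5 (remaining 46 GB)
f10 (31 GB) → disk 5 (remaining 15 GB)
f11 (31 GB) → disk 4 (remaining 23 GB)
f12 (43 GB) → disk 6 (remaining 85 GB)
f13 (81 GB) → disk 6 (remaining 4 GB)
f14 (15 GB) → disk 2 (remaining 0 GB)
f15 (35 GB) → disk 7 (remaining 93 GB)
f16 (102 GB) → disk 8 (remaining 26 GB)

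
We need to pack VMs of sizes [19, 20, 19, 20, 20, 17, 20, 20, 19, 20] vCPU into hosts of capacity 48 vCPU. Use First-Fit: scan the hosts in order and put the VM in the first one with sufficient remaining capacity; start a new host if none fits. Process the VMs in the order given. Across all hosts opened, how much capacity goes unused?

host 1: place 19 vCPU, 29 vCPU left
host 1: place 20 vCPU, 9 vCPU left
host 2: place 19 vCPU, 29 vCPU left
host 2: place 20 vCPU, 9 vCPU left
host 3: place 20 vCPU, 28 vCPU left
host 3: place 17 vCPU, 11 vCPU left
host 4: place 20 vCPU, 28 vCPU left
host 4: place 20 vCPU, 8 vCPU left
host 5: place 19 vCPU, 29 vCPU left
host 5: place 20 vCPU, 9 vCPU left
5 hosts × 48 vCPU = 240 vCPU; used 194 vCPU; unused 46 vCPU.

46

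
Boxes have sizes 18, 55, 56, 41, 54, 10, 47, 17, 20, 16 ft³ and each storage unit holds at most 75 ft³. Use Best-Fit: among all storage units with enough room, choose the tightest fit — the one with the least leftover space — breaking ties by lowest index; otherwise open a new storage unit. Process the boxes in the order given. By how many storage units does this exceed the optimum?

0

Best-Fit: [18,55] [56,10] [41,16] [54,17] [47,20] → 5 storage units.
Total size 334 ft³; any packing needs at least ⌈334/75⌉ = 5 storage units.
So 5 is already optimal.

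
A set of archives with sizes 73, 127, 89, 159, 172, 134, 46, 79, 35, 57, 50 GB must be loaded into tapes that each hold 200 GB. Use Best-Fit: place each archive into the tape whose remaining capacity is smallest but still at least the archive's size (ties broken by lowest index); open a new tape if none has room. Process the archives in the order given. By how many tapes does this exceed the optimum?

Best-Fit: [73,127] [89,79] [159,35] [172] [134,46] [57,50] → 6 tapes.
Total size 1021 GB; any packing needs at least ⌈1021/200⌉ = 6 tapes.
So 6 is already optimal.

0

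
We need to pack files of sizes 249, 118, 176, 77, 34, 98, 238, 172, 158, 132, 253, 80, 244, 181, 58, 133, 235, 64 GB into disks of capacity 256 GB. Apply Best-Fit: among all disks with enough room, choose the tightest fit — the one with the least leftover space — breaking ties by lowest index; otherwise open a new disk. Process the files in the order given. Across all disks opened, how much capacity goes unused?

249 GB → disk 1 (remaining 7 GB)
118 GB → disk 2 (remaining 138 GB)
176 GB → disk 3 (remaining 80 GB)
77 GB → disk 3 (remaining 3 GB)
34 GB → disk 2 (remaining 104 GB)
98 GB → disk 2 (remaining 6 GB)
238 GB → disk 4 (remaining 18 GB)
172 GB → disk 5 (remaining 84 GB)
158 GB → disk 6 (remaining 98 GB)
132 GB → disk 7 (remaining 124 GB)
253 GB → disk 8 (remaining 3 GB)
80 GB → disk 5 (remaining 4 GB)
244 GB → disk 9 (remaining 12 GB)
181 GB → disk 10 (remaining 75 GB)
58 GB → disk 10 (remaining 17 GB)
133 GB → disk 11 (remaining 123 GB)
235 GB → disk 12 (remaining 21 GB)
64 GB → disk 6 (remaining 34 GB)
12 disks × 256 GB = 3072 GB; used 2700 GB; unused 372 GB.

372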